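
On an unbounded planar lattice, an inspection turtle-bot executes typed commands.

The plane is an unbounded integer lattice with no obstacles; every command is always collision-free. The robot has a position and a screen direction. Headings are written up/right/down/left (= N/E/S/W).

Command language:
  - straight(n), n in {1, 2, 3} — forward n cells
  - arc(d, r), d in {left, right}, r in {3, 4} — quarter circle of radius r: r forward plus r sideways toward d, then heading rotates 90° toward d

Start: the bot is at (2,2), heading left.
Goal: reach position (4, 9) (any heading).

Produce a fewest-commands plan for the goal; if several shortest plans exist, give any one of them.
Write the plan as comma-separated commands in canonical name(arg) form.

arc(right, 3), arc(right, 4), straight(1)

start: at (2,2), heading left
[1] after arc(right, 3): at (-1,5), heading up
[2] after arc(right, 4): at (3,9), heading right
[3] after straight(1): at (4,9), heading right
minimal: 3 command(s), checked below 3.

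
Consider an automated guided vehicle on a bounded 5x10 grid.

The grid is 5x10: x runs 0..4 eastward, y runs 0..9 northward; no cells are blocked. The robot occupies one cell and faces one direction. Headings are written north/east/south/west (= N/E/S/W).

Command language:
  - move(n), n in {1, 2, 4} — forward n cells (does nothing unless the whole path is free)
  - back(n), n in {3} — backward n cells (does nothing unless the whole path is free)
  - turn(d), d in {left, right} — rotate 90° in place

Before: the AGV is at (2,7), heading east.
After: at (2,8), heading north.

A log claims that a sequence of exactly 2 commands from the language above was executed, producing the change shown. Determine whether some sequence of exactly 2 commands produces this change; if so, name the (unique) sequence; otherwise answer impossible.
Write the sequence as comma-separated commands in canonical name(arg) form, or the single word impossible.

turn(left), move(1)

key: position moved to (2,8) AND the heading swung to N — translation plus rotation needed
initial: at (2,7), heading east
t=1 turn(left) ⇒ at (2,7), heading north
t=2 move(1) ⇒ at (2,8), heading north
no rival 2-sequence matches.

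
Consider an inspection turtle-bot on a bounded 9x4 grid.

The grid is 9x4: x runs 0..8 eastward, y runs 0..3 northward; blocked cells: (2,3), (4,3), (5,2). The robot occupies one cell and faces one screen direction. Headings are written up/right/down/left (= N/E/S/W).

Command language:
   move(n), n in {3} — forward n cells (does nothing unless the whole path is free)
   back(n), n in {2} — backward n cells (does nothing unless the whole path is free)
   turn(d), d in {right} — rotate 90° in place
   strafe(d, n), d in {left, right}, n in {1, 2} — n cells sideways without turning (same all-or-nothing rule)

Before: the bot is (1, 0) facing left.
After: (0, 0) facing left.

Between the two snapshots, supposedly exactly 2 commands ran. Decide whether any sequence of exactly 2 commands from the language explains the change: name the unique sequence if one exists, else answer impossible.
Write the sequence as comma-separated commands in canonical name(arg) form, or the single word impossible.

key: order matters: swapping back(2) and move(3) lands elsewhere
start: (1, 0) facing left
1. back(2) → (3, 0) facing left
2. move(3) → (0, 0) facing left
uniquely the one of 49 2-step routes that fits.

back(2), move(3)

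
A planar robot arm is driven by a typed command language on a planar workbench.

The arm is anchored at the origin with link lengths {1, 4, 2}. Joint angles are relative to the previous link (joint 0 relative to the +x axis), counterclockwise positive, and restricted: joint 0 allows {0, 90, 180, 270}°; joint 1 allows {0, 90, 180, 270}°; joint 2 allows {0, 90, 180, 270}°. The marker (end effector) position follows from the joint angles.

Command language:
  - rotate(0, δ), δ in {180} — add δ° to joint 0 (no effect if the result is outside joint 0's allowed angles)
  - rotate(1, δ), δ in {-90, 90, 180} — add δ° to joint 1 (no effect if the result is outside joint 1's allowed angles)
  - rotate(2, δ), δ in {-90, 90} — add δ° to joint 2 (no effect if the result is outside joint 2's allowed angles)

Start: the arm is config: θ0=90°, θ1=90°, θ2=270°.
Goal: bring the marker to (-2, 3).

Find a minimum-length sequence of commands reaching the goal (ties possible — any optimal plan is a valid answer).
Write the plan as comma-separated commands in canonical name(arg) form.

rotate(2, -90), rotate(2, -90), rotate(0, 180), rotate(1, 90)

begin: config: θ0=90°, θ1=90°, θ2=270°
1. rotate(2, -90) → config: θ0=90°, θ1=90°, θ2=180°
2. rotate(2, -90) → config: θ0=90°, θ1=90°, θ2=90°
3. rotate(0, 180) → config: θ0=270°, θ1=90°, θ2=90°
4. rotate(1, 90) → config: θ0=270°, θ1=180°, θ2=90°
minimal: 4 command(s), checked below 4.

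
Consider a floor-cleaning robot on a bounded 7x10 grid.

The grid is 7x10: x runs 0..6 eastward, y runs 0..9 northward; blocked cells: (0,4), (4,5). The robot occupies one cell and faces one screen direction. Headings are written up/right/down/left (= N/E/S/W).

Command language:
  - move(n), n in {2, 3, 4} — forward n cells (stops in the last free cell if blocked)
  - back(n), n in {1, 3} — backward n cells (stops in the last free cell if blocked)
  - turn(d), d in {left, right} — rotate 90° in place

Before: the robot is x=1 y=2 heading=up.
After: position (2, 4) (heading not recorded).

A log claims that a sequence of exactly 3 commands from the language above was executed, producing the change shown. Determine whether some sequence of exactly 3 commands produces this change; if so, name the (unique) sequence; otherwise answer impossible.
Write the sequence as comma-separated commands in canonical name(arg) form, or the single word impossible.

key: order matters: swapping move(2) and back(1) lands elsewhere
from: x=1 y=2 heading=up
[1] after move(2): x=1 y=4 heading=up
[2] after turn(left): x=1 y=4 heading=left
[3] after back(1): x=2 y=4 heading=left
all 343 alternatives checked — unique.

move(2), turn(left), back(1)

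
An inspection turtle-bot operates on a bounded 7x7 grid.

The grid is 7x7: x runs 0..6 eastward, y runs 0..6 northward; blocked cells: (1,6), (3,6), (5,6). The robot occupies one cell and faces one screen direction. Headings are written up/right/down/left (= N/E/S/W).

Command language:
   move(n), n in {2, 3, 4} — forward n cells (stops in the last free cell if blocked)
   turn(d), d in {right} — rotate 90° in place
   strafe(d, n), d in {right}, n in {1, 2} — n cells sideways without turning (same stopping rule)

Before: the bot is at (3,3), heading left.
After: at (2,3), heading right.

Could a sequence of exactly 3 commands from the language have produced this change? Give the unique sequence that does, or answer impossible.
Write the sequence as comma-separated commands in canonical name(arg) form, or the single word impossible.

every 3-command combo misses the target.

impossible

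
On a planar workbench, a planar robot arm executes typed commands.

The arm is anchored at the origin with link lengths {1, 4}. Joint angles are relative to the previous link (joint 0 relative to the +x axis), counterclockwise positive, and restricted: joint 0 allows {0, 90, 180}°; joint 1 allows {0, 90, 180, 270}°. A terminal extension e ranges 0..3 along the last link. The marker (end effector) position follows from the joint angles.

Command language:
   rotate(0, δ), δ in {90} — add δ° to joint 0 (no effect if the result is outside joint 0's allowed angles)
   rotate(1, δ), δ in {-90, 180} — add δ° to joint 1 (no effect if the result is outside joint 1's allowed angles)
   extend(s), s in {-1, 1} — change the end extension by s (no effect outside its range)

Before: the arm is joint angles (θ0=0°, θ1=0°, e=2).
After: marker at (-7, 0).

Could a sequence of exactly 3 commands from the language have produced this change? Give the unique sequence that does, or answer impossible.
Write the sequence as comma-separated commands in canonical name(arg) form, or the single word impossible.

rotate(0, 90), rotate(0, 90), rotate(0, 90)

initial: joint angles (θ0=0°, θ1=0°, e=2)
step 1 (rotate(0, 90)): joint angles (θ0=90°, θ1=0°, e=2)
step 2 (rotate(0, 90)): joint angles (θ0=180°, θ1=0°, e=2)
step 3 (rotate(0, 90)): joint angles (θ0=180°, θ1=0°, e=2)
all 125 alternatives checked — unique.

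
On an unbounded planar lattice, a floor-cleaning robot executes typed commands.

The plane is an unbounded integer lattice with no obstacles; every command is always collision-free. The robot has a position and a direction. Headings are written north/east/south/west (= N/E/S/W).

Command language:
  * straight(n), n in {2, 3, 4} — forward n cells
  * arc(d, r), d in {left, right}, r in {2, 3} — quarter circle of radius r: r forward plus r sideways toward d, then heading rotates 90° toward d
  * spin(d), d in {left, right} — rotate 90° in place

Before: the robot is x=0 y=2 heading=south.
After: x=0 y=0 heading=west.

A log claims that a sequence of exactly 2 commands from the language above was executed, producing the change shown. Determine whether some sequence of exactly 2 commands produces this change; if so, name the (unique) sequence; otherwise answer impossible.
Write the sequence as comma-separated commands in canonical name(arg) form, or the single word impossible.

key: cell and facing (now W) both changed — the 2 commands mix motion and turning
begin: x=0 y=2 heading=south
1. straight(2) → x=0 y=0 heading=south
2. spin(right) → x=0 y=0 heading=west
no other 2-command option fits: unique.

straight(2), spin(right)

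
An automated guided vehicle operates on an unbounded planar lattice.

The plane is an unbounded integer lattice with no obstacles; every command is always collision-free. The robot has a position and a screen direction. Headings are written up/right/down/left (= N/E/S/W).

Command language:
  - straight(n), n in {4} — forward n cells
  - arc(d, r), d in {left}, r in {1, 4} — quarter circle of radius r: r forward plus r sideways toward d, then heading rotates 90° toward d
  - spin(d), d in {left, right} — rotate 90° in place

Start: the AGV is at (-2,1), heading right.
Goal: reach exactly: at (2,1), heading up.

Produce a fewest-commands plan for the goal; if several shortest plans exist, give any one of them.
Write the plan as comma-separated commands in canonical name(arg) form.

start: at (-2,1), heading right
t=1 straight(4) ⇒ at (2,1), heading right
t=2 spin(left) ⇒ at (2,1), heading up
shorter routes all fall short; 2 is best.

straight(4), spin(left)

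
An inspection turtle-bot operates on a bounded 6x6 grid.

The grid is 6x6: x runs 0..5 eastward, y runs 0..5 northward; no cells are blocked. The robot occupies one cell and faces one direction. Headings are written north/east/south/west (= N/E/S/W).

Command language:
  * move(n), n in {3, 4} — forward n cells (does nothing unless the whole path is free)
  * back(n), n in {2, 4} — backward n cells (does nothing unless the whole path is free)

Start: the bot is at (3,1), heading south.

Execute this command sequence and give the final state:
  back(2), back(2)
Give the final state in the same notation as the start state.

at (3,5), heading south

start: at (3,1), heading south
step 1 (back(2)): at (3,3), heading south
step 2 (back(2)): at (3,5), heading south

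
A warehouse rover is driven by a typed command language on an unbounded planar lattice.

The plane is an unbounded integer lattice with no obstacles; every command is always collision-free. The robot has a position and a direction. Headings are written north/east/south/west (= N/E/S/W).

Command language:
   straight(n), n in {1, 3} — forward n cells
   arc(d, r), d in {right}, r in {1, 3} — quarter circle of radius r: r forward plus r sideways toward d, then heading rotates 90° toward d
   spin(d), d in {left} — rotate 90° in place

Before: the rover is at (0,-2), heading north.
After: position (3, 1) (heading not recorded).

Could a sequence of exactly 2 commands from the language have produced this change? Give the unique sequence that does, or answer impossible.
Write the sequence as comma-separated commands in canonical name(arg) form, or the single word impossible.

arc(right, 3), spin(left)

key: running spin(left) before arc(right, 3) would end elsewhere — order is forced
t0: at (0,-2), heading north
t=1 arc(right, 3) ⇒ at (3,1), heading east
t=2 spin(left) ⇒ at (3,1), heading north
no rival 2-sequence matches.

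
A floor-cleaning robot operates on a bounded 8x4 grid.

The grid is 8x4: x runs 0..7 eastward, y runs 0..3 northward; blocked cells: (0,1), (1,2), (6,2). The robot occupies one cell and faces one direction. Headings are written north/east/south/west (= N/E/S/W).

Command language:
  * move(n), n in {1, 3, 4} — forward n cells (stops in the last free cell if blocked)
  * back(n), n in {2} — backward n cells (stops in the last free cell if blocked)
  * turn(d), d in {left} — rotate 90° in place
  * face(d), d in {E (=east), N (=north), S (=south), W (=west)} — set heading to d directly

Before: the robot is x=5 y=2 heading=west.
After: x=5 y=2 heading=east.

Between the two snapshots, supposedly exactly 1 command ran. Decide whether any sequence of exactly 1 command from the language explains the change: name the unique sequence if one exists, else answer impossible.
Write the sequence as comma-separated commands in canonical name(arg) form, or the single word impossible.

key: (5,2) unchanged — the single command moves nothing
t0: x=5 y=2 heading=west
t=1 face(E) ⇒ x=5 y=2 heading=east
all 9 alternatives checked — unique.

face(E)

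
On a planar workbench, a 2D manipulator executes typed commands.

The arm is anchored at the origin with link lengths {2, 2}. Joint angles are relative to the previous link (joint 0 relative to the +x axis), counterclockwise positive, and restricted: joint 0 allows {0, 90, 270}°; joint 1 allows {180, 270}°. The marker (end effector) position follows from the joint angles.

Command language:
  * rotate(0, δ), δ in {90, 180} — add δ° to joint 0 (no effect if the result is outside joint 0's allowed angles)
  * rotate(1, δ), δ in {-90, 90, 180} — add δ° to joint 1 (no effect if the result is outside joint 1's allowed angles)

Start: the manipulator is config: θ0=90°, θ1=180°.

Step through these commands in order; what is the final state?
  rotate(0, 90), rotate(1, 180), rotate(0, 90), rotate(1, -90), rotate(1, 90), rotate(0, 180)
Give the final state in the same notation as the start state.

config: θ0=270°, θ1=270°

from: config: θ0=90°, θ1=180°
t=1 rotate(0, 90) ⇒ config: θ0=90°, θ1=180°
t=2 rotate(1, 180) ⇒ config: θ0=90°, θ1=180°
t=3 rotate(0, 90) ⇒ config: θ0=90°, θ1=180°
t=4 rotate(1, -90) ⇒ config: θ0=90°, θ1=180°
t=5 rotate(1, 90) ⇒ config: θ0=90°, θ1=270°
t=6 rotate(0, 180) ⇒ config: θ0=270°, θ1=270°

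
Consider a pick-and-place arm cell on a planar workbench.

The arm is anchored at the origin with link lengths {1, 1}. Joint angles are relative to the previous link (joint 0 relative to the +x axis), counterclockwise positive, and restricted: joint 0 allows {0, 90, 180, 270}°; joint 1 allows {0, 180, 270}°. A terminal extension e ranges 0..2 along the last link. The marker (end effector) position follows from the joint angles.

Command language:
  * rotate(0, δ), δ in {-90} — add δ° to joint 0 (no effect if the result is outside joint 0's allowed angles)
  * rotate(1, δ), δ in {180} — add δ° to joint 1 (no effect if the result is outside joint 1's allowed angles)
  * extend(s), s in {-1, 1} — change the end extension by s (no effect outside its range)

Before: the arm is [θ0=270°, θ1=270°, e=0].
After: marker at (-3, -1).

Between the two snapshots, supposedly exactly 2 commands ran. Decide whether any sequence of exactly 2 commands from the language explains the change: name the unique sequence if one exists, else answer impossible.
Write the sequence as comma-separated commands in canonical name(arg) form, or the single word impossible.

extend(1), extend(1)

from: [θ0=270°, θ1=270°, e=0]
step 1 (extend(1)): [θ0=270°, θ1=270°, e=1]
step 2 (extend(1)): [θ0=270°, θ1=270°, e=2]
no rival 2-sequence matches.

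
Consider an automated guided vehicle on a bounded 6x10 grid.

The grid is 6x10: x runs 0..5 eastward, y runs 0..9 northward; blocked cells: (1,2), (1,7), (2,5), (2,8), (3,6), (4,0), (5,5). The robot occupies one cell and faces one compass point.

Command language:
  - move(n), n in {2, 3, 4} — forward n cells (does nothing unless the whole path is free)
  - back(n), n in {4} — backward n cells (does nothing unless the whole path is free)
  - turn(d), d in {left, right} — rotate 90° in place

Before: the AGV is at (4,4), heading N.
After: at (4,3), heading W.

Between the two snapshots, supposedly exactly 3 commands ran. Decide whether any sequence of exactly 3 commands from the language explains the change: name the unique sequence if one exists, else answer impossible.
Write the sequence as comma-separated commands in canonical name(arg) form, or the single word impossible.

move(3), back(4), turn(left)

key: position moved to (4,3) AND the heading swung to W — translation plus rotation needed
initial: at (4,4), heading N
t=1 move(3) ⇒ at (4,7), heading N
t=2 back(4) ⇒ at (4,3), heading N
t=3 turn(left) ⇒ at (4,3), heading W
all 216 alternatives checked — unique.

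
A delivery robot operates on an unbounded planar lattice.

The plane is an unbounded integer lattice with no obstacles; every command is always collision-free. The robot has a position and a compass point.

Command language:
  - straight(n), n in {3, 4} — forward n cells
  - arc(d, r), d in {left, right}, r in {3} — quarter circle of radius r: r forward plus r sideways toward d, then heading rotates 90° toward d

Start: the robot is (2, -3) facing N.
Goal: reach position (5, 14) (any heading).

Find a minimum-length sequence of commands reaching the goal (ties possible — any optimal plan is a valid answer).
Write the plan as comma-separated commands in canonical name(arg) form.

from: (2, -3) facing N
t=1 straight(3) ⇒ (2, 0) facing N
t=2 straight(3) ⇒ (2, 3) facing N
t=3 straight(4) ⇒ (2, 7) facing N
t=4 straight(4) ⇒ (2, 11) facing N
t=5 arc(right, 3) ⇒ (5, 14) facing E
no 4-step plan works, so 5 is optimal.

straight(3), straight(3), straight(4), straight(4), arc(right, 3)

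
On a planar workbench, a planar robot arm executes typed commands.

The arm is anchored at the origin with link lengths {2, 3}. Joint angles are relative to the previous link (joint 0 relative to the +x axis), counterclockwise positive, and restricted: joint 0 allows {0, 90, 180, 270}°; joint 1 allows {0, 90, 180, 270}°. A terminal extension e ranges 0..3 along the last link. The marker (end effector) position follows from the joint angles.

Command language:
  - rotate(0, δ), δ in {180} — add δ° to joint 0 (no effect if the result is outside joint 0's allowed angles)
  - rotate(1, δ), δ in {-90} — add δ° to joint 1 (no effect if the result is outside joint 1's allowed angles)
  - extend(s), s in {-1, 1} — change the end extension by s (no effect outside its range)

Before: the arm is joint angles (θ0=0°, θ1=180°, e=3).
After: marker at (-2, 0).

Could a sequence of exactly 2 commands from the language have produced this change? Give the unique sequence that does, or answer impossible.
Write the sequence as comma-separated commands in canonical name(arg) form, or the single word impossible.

extend(-1), extend(-1)

t0: joint angles (θ0=0°, θ1=180°, e=3)
step 1 (extend(-1)): joint angles (θ0=0°, θ1=180°, e=2)
step 2 (extend(-1)): joint angles (θ0=0°, θ1=180°, e=1)
all 16 alternatives checked — unique.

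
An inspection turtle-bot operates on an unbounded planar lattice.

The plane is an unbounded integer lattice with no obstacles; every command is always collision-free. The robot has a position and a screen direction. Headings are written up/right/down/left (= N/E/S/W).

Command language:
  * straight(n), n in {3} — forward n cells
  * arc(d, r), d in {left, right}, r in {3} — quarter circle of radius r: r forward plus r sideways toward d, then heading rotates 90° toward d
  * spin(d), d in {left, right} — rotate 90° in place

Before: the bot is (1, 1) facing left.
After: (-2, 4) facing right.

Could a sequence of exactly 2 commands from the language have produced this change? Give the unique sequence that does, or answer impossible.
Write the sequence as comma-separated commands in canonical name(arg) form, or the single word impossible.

key: running spin(right) before arc(right, 3) would end elsewhere — order is forced
begin: (1, 1) facing left
[1] after arc(right, 3): (-2, 4) facing up
[2] after spin(right): (-2, 4) facing right
all 25 alternatives checked — unique.

arc(right, 3), spin(right)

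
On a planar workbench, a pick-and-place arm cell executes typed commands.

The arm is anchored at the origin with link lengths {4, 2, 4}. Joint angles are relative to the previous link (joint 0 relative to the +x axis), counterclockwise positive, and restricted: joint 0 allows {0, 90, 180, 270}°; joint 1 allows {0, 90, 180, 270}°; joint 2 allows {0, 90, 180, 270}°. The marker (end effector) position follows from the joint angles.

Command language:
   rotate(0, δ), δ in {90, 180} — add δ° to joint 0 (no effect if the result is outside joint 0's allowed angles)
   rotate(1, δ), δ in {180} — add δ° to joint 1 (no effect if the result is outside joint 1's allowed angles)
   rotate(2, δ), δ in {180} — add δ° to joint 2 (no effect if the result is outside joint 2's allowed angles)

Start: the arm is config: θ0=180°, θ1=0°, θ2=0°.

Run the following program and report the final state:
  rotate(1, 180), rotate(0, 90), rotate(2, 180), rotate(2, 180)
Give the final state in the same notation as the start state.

config: θ0=270°, θ1=180°, θ2=0°

start: config: θ0=180°, θ1=0°, θ2=0°
step 1 (rotate(1, 180)): config: θ0=180°, θ1=180°, θ2=0°
step 2 (rotate(0, 90)): config: θ0=270°, θ1=180°, θ2=0°
step 3 (rotate(2, 180)): config: θ0=270°, θ1=180°, θ2=180°
step 4 (rotate(2, 180)): config: θ0=270°, θ1=180°, θ2=0°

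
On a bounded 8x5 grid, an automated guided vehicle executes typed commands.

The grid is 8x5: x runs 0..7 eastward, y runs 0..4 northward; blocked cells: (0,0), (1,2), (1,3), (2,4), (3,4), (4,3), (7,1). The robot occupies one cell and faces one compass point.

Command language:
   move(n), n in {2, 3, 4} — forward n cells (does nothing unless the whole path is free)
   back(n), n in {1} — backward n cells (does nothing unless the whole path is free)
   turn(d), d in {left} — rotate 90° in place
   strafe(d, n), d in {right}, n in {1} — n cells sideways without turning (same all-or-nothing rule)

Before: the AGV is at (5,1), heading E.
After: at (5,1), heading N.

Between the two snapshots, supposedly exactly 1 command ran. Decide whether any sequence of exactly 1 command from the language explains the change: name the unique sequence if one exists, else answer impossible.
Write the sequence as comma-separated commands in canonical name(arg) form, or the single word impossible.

key: parked at (5,1) the whole time — nothing moves the robot
start: at (5,1), heading E
t=1 turn(left) ⇒ at (5,1), heading N
uniquely the one of 6 1-step routes that fits.

turn(left)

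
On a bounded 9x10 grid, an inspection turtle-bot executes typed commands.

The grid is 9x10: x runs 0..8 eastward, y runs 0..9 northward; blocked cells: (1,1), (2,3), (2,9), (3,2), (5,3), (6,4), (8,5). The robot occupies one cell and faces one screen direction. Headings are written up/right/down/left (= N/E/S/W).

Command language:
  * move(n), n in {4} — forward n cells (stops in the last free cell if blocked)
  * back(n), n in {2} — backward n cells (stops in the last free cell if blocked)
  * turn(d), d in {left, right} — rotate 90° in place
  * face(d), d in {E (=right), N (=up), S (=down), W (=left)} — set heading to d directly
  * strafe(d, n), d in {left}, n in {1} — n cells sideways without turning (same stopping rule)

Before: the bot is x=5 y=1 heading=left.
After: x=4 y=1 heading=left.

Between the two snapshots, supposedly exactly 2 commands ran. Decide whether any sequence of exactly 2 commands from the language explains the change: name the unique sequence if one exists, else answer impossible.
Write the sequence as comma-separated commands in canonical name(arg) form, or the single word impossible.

move(4), back(2)

key: move(4) is stopped early by the blocked cell at (1,1)
from: x=5 y=1 heading=left
1. move(4) → x=2 y=1 heading=left
2. back(2) → x=4 y=1 heading=left
uniquely the one of 81 2-step routes that fits.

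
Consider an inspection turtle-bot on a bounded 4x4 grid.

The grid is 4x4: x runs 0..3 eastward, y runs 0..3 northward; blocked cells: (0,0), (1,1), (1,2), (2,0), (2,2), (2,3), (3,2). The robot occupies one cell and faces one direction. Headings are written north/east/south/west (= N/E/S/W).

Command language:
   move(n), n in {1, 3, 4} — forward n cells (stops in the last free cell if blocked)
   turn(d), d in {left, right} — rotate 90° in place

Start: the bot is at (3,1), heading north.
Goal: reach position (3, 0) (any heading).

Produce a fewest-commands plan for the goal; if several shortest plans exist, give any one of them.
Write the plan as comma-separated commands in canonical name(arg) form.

begin: at (3,1), heading north
[1] after turn(left): at (3,1), heading west
[2] after turn(left): at (3,1), heading south
[3] after move(1): at (3,0), heading south
no 2-step plan works, so 3 is optimal.

turn(left), turn(left), move(1)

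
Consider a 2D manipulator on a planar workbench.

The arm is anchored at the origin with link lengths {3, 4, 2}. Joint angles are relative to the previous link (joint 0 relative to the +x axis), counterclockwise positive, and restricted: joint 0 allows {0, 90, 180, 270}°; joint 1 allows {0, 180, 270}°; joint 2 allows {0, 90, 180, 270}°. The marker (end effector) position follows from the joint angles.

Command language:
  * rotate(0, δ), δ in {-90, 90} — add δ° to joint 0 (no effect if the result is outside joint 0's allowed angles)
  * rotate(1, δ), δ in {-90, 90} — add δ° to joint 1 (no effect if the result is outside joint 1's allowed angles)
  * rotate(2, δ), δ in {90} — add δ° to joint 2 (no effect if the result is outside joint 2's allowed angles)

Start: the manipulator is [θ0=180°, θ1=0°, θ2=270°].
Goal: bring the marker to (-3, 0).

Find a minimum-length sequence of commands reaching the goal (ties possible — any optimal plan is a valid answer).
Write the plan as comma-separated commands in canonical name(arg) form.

rotate(1, -90), rotate(1, -90), rotate(2, 90), rotate(0, 90), rotate(0, 90)

t0: [θ0=180°, θ1=0°, θ2=270°]
[1] after rotate(1, -90): [θ0=180°, θ1=270°, θ2=270°]
[2] after rotate(1, -90): [θ0=180°, θ1=180°, θ2=270°]
[3] after rotate(2, 90): [θ0=180°, θ1=180°, θ2=0°]
[4] after rotate(0, 90): [θ0=270°, θ1=180°, θ2=0°]
[5] after rotate(0, 90): [θ0=0°, θ1=180°, θ2=0°]
no 4-step plan works, so 5 is optimal.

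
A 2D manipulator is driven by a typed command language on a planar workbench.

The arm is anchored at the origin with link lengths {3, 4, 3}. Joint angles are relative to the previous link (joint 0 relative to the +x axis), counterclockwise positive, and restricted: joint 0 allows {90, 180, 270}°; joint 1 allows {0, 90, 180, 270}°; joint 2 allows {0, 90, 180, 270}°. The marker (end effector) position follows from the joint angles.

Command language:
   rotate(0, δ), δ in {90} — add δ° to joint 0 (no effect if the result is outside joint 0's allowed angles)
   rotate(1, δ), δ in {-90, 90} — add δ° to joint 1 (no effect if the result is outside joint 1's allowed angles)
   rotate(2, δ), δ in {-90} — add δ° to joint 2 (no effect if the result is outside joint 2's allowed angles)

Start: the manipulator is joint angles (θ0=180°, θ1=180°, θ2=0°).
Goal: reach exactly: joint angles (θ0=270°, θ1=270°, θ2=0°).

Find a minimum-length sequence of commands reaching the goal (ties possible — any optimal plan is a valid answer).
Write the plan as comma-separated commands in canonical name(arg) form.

rotate(1, 90), rotate(0, 90)

initial: joint angles (θ0=180°, θ1=180°, θ2=0°)
1. rotate(1, 90) → joint angles (θ0=180°, θ1=270°, θ2=0°)
2. rotate(0, 90) → joint angles (θ0=270°, θ1=270°, θ2=0°)
nothing shorter than 2 reaches the goal.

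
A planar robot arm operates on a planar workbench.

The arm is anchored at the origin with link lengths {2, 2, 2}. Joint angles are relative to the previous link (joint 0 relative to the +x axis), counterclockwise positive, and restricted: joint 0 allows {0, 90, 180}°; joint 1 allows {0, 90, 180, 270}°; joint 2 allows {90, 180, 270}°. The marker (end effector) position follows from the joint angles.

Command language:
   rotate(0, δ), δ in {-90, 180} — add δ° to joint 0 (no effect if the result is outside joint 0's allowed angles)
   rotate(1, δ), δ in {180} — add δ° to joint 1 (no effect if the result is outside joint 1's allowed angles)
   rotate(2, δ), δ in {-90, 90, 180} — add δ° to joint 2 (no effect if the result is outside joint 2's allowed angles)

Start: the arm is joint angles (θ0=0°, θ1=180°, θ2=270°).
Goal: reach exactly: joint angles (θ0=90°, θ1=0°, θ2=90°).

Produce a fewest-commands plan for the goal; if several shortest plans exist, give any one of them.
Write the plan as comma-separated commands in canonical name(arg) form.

rotate(2, 180), rotate(0, 180), rotate(0, -90), rotate(1, 180)

initial: joint angles (θ0=0°, θ1=180°, θ2=270°)
[1] after rotate(2, 180): joint angles (θ0=0°, θ1=180°, θ2=90°)
[2] after rotate(0, 180): joint angles (θ0=180°, θ1=180°, θ2=90°)
[3] after rotate(0, -90): joint angles (θ0=90°, θ1=180°, θ2=90°)
[4] after rotate(1, 180): joint angles (θ0=90°, θ1=0°, θ2=90°)
no 3-step plan works, so 4 is optimal.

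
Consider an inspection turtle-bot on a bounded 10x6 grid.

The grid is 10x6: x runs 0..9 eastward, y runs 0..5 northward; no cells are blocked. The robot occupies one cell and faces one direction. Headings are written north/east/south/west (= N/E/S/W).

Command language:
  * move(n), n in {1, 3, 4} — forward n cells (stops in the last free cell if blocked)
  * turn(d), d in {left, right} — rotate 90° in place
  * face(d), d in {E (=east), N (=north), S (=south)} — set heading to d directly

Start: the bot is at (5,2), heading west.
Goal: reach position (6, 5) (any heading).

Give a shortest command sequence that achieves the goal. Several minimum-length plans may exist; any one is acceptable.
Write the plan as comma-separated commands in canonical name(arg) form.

face(N), move(3), turn(right), move(1)

initial: at (5,2), heading west
[1] after face(N): at (5,2), heading north
[2] after move(3): at (5,5), heading north
[3] after turn(right): at (5,5), heading east
[4] after move(1): at (6,5), heading east
minimal: 4 command(s), checked below 4.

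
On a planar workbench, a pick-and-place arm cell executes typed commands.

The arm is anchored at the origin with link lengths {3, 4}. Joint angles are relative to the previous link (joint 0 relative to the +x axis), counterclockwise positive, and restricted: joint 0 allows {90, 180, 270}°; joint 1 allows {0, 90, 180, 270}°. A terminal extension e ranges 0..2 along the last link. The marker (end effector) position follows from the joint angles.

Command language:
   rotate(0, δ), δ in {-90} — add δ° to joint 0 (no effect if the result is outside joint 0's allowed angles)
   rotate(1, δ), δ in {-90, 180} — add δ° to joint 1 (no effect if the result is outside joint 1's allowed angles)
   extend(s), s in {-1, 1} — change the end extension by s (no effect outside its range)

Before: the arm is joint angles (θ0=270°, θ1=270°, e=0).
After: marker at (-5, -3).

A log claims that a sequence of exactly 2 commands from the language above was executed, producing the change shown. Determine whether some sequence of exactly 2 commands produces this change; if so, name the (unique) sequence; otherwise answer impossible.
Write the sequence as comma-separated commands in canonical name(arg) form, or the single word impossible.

extend(-1), extend(1)

key: order matters: swapping extend(-1) and extend(1) lands elsewhere
initial: joint angles (θ0=270°, θ1=270°, e=0)
1. extend(-1) → joint angles (θ0=270°, θ1=270°, e=0)
2. extend(1) → joint angles (θ0=270°, θ1=270°, e=1)
all 25 alternatives checked — unique.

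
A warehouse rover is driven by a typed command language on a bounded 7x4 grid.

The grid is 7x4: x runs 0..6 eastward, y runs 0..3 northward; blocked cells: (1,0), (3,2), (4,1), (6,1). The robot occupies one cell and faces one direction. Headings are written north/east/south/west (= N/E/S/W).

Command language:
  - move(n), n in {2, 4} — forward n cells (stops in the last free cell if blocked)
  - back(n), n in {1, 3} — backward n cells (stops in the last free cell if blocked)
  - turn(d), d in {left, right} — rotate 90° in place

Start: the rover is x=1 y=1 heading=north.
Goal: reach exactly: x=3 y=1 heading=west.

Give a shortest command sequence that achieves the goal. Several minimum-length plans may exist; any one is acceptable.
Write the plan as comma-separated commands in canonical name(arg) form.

initial: x=1 y=1 heading=north
step 1 (turn(left)): x=1 y=1 heading=west
step 2 (back(3)): x=3 y=1 heading=west
nothing shorter than 2 reaches the goal.

turn(left), back(3)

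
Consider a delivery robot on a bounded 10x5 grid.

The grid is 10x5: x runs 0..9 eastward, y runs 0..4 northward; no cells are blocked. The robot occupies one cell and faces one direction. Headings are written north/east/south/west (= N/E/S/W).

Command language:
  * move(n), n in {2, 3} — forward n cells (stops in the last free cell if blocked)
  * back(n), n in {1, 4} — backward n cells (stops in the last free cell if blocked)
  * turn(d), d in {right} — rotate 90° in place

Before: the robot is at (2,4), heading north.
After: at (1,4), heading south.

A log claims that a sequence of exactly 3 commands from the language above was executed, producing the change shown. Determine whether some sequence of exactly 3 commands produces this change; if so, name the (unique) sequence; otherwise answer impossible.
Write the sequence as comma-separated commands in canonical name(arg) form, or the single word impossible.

turn(right), back(1), turn(right)

key: position moved to (1,4) AND the heading swung to S — translation plus rotation needed
initial: at (2,4), heading north
step 1 (turn(right)): at (2,4), heading east
step 2 (back(1)): at (1,4), heading east
step 3 (turn(right)): at (1,4), heading south
all 125 alternatives checked — unique.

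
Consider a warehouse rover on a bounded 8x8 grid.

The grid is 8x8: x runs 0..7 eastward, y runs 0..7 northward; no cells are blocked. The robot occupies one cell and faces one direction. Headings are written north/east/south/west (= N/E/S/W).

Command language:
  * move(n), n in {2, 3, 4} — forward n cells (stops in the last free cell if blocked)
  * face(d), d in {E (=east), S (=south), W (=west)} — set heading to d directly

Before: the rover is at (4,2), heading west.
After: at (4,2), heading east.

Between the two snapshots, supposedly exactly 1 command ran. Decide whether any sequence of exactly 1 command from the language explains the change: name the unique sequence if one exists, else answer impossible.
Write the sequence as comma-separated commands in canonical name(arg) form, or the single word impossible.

key: parked at (4,2) the whole time — nothing moves the robot
initial: at (4,2), heading west
step 1 (face(E)): at (4,2), heading east
no other 1-command option fits: unique.

face(E)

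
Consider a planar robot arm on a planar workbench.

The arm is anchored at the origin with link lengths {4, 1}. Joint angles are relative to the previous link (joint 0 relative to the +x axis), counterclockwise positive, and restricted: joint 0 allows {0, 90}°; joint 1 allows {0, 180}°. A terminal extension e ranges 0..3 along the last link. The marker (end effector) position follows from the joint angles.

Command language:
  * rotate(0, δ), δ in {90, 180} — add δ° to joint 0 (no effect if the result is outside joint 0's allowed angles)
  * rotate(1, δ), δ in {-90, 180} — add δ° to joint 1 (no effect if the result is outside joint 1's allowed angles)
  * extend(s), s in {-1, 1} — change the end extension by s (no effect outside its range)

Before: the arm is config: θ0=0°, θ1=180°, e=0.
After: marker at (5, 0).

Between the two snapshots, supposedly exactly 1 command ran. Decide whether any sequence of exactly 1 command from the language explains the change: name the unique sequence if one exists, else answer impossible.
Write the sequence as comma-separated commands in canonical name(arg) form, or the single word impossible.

from: config: θ0=0°, θ1=180°, e=0
1. rotate(1, 180) → config: θ0=0°, θ1=0°, e=0
all 6 alternatives checked — unique.

rotate(1, 180)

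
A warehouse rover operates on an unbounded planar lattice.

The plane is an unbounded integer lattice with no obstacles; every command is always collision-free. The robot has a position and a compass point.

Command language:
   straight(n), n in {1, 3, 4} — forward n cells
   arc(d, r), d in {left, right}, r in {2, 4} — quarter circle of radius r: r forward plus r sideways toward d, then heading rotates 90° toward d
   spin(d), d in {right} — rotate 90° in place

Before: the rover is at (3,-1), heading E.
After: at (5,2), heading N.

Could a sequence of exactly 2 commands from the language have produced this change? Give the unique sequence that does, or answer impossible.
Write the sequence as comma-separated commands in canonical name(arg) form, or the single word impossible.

arc(left, 2), straight(1)

key: order matters: swapping arc(left, 2) and straight(1) lands elsewhere
begin: at (3,-1), heading E
t=1 arc(left, 2) ⇒ at (5,1), heading N
t=2 straight(1) ⇒ at (5,2), heading N
no rival 2-sequence matches.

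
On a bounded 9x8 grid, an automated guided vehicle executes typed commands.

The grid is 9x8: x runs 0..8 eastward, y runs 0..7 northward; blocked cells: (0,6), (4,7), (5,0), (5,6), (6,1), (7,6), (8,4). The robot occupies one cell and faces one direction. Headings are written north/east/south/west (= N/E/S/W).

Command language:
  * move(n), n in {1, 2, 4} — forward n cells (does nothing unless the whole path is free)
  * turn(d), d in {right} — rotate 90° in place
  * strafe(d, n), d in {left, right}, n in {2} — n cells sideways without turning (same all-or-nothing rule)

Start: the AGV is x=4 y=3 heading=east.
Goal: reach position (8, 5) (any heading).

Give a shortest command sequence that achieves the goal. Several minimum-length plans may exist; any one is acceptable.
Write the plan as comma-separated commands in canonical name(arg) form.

start: x=4 y=3 heading=east
t=1 strafe(left, 2) ⇒ x=4 y=5 heading=east
t=2 move(4) ⇒ x=8 y=5 heading=east
shorter routes all fall short; 2 is best.

strafe(left, 2), move(4)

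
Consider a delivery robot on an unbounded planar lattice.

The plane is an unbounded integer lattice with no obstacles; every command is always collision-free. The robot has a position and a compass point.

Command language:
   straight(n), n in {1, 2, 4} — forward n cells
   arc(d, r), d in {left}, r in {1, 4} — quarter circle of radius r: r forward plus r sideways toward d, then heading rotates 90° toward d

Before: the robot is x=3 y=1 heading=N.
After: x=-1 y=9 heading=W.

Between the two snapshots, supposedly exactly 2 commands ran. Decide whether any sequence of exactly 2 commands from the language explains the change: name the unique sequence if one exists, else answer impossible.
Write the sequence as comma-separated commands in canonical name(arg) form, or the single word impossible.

straight(4), arc(left, 4)

key: cell and facing (now W) both changed — the 2 commands mix motion and turning
t0: x=3 y=1 heading=N
1. straight(4) → x=3 y=5 heading=N
2. arc(left, 4) → x=-1 y=9 heading=W
uniquely the one of 25 2-step routes that fits.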